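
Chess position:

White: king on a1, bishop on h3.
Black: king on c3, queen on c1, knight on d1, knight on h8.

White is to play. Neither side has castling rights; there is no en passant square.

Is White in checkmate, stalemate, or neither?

neither

White to move; white king on a1.
In check: yes, from the black queen on c1.
King squares — b1: attacked by Qc1; a2: available; b2: attacked by Qc1.
Legal moves for White: Ka2.
White is in check but has 1 legal move → neither.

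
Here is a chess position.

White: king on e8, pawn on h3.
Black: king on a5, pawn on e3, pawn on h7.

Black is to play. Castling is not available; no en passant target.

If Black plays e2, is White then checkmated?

no

After e2: white king on e8; in check: no.
White is not in check, so this cannot be checkmate.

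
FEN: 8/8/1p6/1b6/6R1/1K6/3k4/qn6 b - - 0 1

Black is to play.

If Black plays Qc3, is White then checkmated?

After Qc3: white king on b3; in check: yes, from the black queen on c3.
White has 1 legal reply: Ka2.
In check but a legal move exists → not checkmate.

no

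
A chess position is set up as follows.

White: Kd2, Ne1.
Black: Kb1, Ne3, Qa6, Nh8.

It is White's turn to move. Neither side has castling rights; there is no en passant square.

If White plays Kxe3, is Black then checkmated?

no

After Kxe3: black king on b1; in check: no.
Black is not in check, so this cannot be checkmate.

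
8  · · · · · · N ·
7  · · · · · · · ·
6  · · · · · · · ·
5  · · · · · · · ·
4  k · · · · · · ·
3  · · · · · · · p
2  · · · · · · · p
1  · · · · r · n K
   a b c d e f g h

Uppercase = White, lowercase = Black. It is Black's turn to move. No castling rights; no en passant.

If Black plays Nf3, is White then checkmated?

yes

After Nf3: white king on h1; in check: yes, from the black rook on e1.
King squares — g1: attacked by Re1; g2: attacked by Ph3; h2: attacked by Nf3.
White has no legal moves → checkmate.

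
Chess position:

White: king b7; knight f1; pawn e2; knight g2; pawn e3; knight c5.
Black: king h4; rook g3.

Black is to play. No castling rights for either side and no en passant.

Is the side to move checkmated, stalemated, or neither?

Black to move; black king on h4.
In check: yes, from the white knight on g2.
King squares — g3: own rook; h3: available; g4: available; g5: available; h5: available.
Legal moves for Black: Kh5, Kg5, Kg4, Kh3, Rxg2.
Black is in check but has 5 legal moves → neither.

neither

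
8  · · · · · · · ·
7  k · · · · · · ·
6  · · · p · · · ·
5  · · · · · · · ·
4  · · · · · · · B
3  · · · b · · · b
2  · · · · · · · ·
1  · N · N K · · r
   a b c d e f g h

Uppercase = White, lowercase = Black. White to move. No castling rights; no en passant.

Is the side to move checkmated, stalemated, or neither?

White to move; white king on e1.
In check: yes, from the black rook on h1.
King squares — d1: own knight; f1: attacked by Rh1; d2: available; e2: attacked by Bd3; f2: available.
Legal moves for White: Kf2, Kd2.
White is in check but has 2 legal moves → neither.

neither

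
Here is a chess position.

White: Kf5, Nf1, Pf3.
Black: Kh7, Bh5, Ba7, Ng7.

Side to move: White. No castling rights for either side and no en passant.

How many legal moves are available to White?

5

White to move; king on f5.
In check: yes, from the black knight on g7.
Legal moves: Kf6, Kg5, Ke5, Kf4, Ke4.
Count: 5.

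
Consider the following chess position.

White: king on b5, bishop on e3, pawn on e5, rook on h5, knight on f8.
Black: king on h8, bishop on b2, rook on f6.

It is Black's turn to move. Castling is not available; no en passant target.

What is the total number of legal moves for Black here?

3

Black to move; king on h8.
In check: yes, from the white rook on h5.
Legal moves: Kg8, Kg7, Rh6.
Count: 3.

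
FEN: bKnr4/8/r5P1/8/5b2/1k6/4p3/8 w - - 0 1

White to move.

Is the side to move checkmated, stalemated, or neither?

White to move; white king on b8.
In check: yes, from the black bishop on f4.
King squares — a7: attacked by Ra6; b7: attacked by Ba8; c7: attacked by Bf4; a8: attacked by Ra6; c8: attacked by Rd8.
Legal moves for White: none.
In check with no legal moves → checkmate.

checkmate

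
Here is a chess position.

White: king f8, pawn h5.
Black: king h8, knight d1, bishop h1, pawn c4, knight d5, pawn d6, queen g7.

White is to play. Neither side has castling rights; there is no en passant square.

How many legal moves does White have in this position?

1

White to move; king on f8.
In check: yes, from the black queen on g7.
Legal moves: Ke8.
Count: 1.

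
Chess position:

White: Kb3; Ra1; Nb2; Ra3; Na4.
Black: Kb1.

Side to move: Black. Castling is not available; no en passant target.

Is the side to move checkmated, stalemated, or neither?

checkmate

Black to move; black king on b1.
In check: yes, from the white rook on a1.
King squares — a1: attacked by Ra3; c1: attacked by Ra1; a2: attacked by Ra1; b2: attacked by Kb3; c2: attacked by Kb3.
Legal moves for Black: none.
In check with no legal moves → checkmate.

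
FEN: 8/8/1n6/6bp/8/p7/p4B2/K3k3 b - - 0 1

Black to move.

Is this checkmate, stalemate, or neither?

neither

Black to move; black king on e1.
In check: yes, from the white bishop on f2.
King squares — d1: available; f1: available; d2: available; e2: available; f2: available.
Legal moves for Black: Kxf2, Ke2, Kd2, Kf1, Kd1.
Black is in check but has 5 legal moves → neither.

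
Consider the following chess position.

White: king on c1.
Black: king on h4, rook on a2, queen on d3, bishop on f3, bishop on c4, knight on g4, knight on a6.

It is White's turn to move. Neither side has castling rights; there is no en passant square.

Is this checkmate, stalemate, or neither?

White to move; white king on c1.
In check: no.
King squares — b1: attacked by Qd3; d1: attacked by Qd3; b2: attacked by Ra2; c2: attacked by Ra2; d2: attacked by Ra2.
Legal moves for White: none.
Not in check and no legal moves → stalemate.

stalemate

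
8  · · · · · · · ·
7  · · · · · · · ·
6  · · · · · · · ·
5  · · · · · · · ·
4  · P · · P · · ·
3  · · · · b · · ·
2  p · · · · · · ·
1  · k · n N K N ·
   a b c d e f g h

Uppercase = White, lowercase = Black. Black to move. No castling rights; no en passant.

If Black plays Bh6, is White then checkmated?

After Bh6: white king on f1; in check: no.
White is not in check, so this cannot be checkmate.

no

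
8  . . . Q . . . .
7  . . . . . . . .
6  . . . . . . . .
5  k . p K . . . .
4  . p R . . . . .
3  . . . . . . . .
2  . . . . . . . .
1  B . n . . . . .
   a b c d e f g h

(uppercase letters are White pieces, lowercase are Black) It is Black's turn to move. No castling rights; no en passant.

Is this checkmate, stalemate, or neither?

neither

Black to move; black king on a5.
In check: yes, from the white queen on d8.
King squares — a4: available; b4: own pawn; b5: available; a6: available; b6: attacked by Qd8.
Legal moves for Black: Ka6, Kb5, Ka4.
Black is in check but has 3 legal moves → neither.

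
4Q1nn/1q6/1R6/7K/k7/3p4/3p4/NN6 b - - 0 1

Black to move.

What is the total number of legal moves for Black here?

Black to move; king on a4.
In check: yes, from the white queen on e8.
Legal moves: Ka5, Qd7, Qc6.
Count: 3.

3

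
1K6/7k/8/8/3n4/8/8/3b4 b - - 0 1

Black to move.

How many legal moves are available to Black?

20

Black to move; king on h7.
In check: no.
Legal moves: Kh8, Kg8, Kg7, Kh6, Kg6, Ne6, Nc6+, Nf5, Nb5, Nf3, Nb3, Ne2, Nc2, Bh5, Bg4, Ba4, Bf3, Bb3, Be2, Bc2.
Count: 20.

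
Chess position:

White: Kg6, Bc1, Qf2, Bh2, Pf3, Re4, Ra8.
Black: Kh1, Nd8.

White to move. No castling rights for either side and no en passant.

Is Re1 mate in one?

yes

After Re1: black king on h1; in check: yes, from the white rook on e1.
King squares — g1: attacked by Re1; g2: attacked by Qf2; h2: attacked by Qf2.
Black has no legal moves → checkmate.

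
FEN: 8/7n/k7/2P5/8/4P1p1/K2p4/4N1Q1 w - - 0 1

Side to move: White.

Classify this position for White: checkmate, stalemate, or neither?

neither

White to move; white king on a2.
In check: no.
Legal moves for White: Kb3, Ka3, Kb2, Kb1, Ka1, Qxg3, Qh2, Qg2, Qf2, Qh1, Qf1+, Nf3, Nd3, Ng2, Nc2, c6, e4.
White has 17 legal moves and is not in check → neither.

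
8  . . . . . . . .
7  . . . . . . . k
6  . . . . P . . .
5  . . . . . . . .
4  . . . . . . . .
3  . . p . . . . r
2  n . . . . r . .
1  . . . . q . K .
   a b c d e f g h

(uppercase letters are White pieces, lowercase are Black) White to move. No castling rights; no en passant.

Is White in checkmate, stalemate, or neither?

checkmate

White to move; white king on g1.
In check: yes, from the black queen on e1.
King squares — f1: attacked by Qe1; h1: attacked by Qe1; f2: attacked by Qe1; g2: attacked by Rf2; h2: attacked by Rf2.
Legal moves for White: none.
In check with no legal moves → checkmate.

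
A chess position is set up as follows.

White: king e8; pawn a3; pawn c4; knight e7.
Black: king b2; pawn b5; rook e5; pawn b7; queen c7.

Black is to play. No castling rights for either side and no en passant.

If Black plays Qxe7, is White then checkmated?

After Qxe7: white king on e8; in check: yes, from the black queen on e7.
King squares — d7: attacked by Qe7; e7: attacked by Re5; f7: attacked by Qe7; d8: attacked by Qe7; f8: attacked by Qe7.
White has no legal moves → checkmate.

yes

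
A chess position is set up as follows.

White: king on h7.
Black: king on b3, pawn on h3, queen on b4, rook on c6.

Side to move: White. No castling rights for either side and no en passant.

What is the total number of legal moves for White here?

White to move; king on h7.
In check: no.
Legal moves: Kh8, Kg8, Kg7.
Count: 3.

3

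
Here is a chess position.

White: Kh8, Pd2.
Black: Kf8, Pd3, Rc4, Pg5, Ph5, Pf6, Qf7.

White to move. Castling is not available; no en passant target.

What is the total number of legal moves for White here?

White to move; king on h8.
In check: no.
Legal moves: none.
Count: 0.

0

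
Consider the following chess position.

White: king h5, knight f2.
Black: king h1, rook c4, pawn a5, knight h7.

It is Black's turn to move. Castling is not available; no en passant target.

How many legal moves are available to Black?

Black to move; king on h1.
In check: yes, from the white knight on f2.
Legal moves: Kh2, Kg2, Kg1.
Count: 3.

3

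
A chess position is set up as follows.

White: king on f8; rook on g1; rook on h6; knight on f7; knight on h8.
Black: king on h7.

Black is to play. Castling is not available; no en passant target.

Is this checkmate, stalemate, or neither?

Black to move; black king on h7.
In check: yes, from the white rook on h6.
King squares — g6: attacked by Rg1; h6: attacked by Nf7; g7: attacked by Rg1; g8: attacked by Rg1; h8: attacked by Rh6.
Legal moves for Black: none.
In check with no legal moves → checkmate.

checkmate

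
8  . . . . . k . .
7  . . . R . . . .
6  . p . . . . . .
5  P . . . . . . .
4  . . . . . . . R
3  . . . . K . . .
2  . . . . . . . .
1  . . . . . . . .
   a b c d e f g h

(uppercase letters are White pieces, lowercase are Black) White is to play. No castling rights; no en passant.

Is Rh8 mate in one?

After Rh8: black king on f8; in check: yes, from the white rook on h8.
King squares — e7: attacked by Rd7; f7: attacked by Rd7; g7: attacked by Rd7; e8: attacked by Rh8; g8: attacked by Rh8.
Black has no legal moves → checkmate.

yes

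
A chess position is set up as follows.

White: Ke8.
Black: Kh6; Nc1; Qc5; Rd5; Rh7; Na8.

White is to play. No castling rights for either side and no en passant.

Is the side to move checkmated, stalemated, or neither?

stalemate

White to move; white king on e8.
In check: no.
King squares — d7: attacked by Rd5; e7: attacked by Qc5; f7: attacked by Rh7; d8: attacked by Rd5; f8: attacked by Qc5.
Legal moves for White: none.
Not in check and no legal moves → stalemate.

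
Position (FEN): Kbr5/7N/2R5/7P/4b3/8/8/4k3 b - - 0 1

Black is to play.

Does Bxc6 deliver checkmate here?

yes

After Bxc6: white king on a8; in check: yes, from the black bishop on c6.
King squares — a7: attacked by Bb8; b7: attacked by Bc6; b8: attacked by Rc8.
White has no legal moves → checkmate.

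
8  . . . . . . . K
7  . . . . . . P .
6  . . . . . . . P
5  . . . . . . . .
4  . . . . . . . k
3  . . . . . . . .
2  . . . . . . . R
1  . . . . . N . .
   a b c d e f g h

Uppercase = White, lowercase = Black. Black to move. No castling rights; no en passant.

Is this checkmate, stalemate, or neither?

neither

Black to move; black king on h4.
In check: yes, from the white rook on h2.
Legal moves for Black: Kg5, Kg4.
Black is in check but has 2 legal moves → neither.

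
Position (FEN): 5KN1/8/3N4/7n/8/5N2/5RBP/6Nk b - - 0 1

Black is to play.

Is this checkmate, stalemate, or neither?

checkmate

Black to move; black king on h1.
In check: yes, from the white bishop on g2.
King squares — g1: attacked by Nf3; g2: attacked by Rf2; h2: attacked by Nf3.
Legal moves for Black: none.
In check with no legal moves → checkmate.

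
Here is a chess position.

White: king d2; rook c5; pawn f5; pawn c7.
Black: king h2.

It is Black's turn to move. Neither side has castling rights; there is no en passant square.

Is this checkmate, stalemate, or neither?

neither

Black to move; black king on h2.
In check: no.
Legal moves for Black: Kh3, Kg3, Kg2, Kh1, Kg1.
Black has 5 legal moves and is not in check → neither.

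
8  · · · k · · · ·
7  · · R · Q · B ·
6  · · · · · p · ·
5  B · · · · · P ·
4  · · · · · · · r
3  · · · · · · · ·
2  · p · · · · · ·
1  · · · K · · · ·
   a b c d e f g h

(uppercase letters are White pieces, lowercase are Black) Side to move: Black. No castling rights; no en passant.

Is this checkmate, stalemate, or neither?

checkmate

Black to move; black king on d8.
In check: yes, from the white queen on e7.
King squares — c7: attacked by Ba5; d7: attacked by Rc7; e7: attacked by Rc7; c8: attacked by Rc7; e8: attacked by Qe7.
Legal moves for Black: none.
In check with no legal moves → checkmate.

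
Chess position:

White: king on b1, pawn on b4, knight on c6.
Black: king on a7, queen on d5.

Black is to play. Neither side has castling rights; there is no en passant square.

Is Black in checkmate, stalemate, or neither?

neither

Black to move; black king on a7.
In check: yes, from the white knight on c6.
King squares — a6: available; b6: available; b7: available; a8: available; b8: attacked by Nc6.
Legal moves for Black: Ka8, Kb7, Kb6, Ka6, Qxc6.
Black is in check but has 5 legal moves → neither.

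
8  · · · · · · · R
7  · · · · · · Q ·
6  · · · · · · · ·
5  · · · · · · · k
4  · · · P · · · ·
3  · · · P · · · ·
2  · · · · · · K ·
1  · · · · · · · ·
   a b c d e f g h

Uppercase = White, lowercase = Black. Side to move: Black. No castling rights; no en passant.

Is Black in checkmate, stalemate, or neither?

checkmate

Black to move; black king on h5.
In check: yes, from the white rook on h8.
King squares — g4: attacked by Qg7; h4: attacked by Rh8; g5: attacked by Qg7; g6: attacked by Qg7; h6: attacked by Qg7.
Legal moves for Black: none.
In check with no legal moves → checkmate.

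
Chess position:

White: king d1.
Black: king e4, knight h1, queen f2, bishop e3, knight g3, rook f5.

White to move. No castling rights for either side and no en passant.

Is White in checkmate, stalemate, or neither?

White to move; white king on d1.
In check: no.
King squares — c1: attacked by Be3; e1: attacked by Qf2; c2: attacked by Qf2; d2: attacked by Qf2; e2: attacked by Qf2.
Legal moves for White: none.
Not in check and no legal moves → stalemate.

stalemate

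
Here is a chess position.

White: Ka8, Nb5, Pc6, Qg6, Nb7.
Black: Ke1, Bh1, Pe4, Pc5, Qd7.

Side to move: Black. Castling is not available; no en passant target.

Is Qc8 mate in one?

After Qc8: white king on a8; in check: yes, from the black queen on c8.
White has 1 legal reply: Ka7.
In check but a legal move exists → not checkmate.

no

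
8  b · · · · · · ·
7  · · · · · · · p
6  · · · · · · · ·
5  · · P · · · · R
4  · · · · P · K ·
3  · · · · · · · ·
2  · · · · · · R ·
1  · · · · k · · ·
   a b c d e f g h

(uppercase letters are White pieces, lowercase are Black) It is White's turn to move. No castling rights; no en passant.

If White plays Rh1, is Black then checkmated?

yes

After Rh1: black king on e1; in check: yes, from the white rook on h1.
King squares — d1: attacked by Rh1; f1: attacked by Rh1; d2: attacked by Rg2; e2: attacked by Rg2; f2: attacked by Rg2.
Black has no legal moves → checkmate.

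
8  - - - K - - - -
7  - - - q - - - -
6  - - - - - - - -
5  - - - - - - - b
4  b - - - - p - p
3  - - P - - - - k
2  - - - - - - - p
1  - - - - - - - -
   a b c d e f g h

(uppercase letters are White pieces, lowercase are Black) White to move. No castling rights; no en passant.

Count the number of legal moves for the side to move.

0

White to move; king on d8.
In check: yes, from the black queen on d7.
Legal moves: none.
Count: 0.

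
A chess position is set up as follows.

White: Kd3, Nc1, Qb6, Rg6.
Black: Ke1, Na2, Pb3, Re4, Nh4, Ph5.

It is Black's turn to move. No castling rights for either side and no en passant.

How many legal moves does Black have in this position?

22

Black to move; king on e1.
In check: no.
Legal moves: Nxg6, Nf5, Nf3, Ng2, Re8, Re7, Re6, Re5, Rg4, Rf4, Rd4+, Rc4, Rb4, Ra4, Re3+, Re2, Nb4+, Nc3, Nxc1+, Kf1, Kd1, b2.
Count: 22.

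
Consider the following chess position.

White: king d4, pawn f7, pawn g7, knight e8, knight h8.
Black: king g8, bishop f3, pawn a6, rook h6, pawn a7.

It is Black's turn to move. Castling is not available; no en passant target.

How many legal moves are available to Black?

1

Black to move; king on g8.
In check: yes, from the white pawn on f7.
Legal moves: Kh7.
Count: 1.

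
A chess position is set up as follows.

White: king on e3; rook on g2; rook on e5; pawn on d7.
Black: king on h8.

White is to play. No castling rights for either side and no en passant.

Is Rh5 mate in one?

yes

After Rh5: black king on h8; in check: yes, from the white rook on h5.
King squares — g7: attacked by Rg2; h7: attacked by Rh5; g8: attacked by Rg2.
Black has no legal moves → checkmate.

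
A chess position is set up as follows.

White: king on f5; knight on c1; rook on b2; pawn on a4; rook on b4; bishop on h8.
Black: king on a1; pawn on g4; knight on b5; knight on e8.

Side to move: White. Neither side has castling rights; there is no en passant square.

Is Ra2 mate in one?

After Ra2: black king on a1; in check: yes, from the white rook on a2 and the white bishop on h8.
King squares — b1: attacked by Rb4; a2: attacked by Nc1; b2: attacked by Ra2.
Black has no legal moves → checkmate.

yes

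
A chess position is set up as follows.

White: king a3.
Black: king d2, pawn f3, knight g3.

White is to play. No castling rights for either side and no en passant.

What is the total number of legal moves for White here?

5

White to move; king on a3.
In check: no.
Legal moves: Kb4, Ka4, Kb3, Kb2, Ka2.
Count: 5.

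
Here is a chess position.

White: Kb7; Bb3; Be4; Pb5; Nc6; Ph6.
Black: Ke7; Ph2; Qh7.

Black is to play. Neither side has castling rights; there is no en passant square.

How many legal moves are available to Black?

5

Black to move; king on e7.
In check: yes, from the white knight on c6.
Legal moves: Kf8+, Ke8+, Kd7, Kf6+, Kd6+.
Count: 5.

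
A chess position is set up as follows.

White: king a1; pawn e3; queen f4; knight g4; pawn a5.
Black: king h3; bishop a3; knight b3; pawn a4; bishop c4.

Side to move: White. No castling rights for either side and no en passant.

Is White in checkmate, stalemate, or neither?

neither

White to move; white king on a1.
In check: yes, from the black knight on b3.
King squares — b1: available; a2: available; b2: attacked by Ba3.
Legal moves for White: Ka2, Kb1.
White is in check but has 2 legal moves → neither.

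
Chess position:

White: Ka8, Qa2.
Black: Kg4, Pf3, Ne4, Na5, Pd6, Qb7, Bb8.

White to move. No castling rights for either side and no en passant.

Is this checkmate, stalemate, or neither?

checkmate

White to move; white king on a8.
In check: yes, from the black queen on b7.
King squares — a7: attacked by Qb7; b7: attacked by Na5; b8: attacked by Qb7.
Legal moves for White: none.
In check with no legal moves → checkmate.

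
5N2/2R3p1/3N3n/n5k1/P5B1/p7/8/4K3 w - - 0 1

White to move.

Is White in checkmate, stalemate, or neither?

White to move; white king on e1.
In check: no.
Legal moves for White include: Nh7+, Nd7, Ng6, Ne6+, Rc8, Rxg7+, Rf7, Re7, Rd7, Rb7, Ra7, Rc6, Rc5+, Rc4, Rc3, Rc2, Rc1, Ne8, ... (list truncated; more exist).
White has legal moves and is not in check → neither.

neither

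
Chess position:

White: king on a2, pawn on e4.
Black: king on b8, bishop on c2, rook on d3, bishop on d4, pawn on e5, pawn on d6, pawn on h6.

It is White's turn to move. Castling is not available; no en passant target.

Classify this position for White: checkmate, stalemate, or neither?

stalemate

White to move; white king on a2.
In check: no.
King squares — a1: attacked by Bd4; b1: attacked by Bc2; b2: attacked by Bd4; a3: attacked by Rd3; b3: attacked by Bc2.
Legal moves for White: none.
Not in check and no legal moves → stalemate.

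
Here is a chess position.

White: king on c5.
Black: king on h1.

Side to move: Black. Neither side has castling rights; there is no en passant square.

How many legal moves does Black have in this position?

Black to move; king on h1.
In check: no.
Legal moves: Kh2, Kg2, Kg1.
Count: 3.

3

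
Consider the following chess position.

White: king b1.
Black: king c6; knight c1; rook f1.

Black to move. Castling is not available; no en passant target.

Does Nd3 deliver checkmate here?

no

After Nd3: white king on b1; in check: yes, from the black rook on f1.
White has 2 legal replies: Kc2, Ka2.
In check but a legal move exists → not checkmate.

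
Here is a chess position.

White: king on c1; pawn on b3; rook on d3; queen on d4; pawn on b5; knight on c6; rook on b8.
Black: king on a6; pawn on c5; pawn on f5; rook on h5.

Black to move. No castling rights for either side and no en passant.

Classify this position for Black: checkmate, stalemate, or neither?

checkmate

Black to move; black king on a6.
In check: yes, from the white pawn on b5.
King squares — a5: attacked by Nc6; b5: attacked by Rb8; b6: attacked by Rb8; a7: attacked by Nc6; b7: attacked by Rb8.
Legal moves for Black: none.
In check with no legal moves → checkmate.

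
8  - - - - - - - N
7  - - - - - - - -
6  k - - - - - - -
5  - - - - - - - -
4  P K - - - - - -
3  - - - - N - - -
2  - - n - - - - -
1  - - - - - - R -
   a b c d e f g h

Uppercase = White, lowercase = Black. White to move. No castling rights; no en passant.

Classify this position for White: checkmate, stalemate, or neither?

White to move; white king on b4.
In check: yes, from the black knight on c2.
King squares — a3: attacked by Nc2; b3: available; c3: available; a4: own pawn; c4: available; a5: attacked by Ka6; b5: attacked by Ka6; c5: available.
Legal moves for White: Kc5, Kc4, Kc3, Kb3, Nxc2.
White is in check but has 5 legal moves → neither.

neither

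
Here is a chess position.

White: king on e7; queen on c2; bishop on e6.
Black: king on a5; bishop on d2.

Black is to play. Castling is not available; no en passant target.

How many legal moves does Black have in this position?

Black to move; king on a5.
In check: no.
Legal moves: Kb6, Ka6, Kb5, Kb4, Bh6, Bg5+, Bf4, Bb4+, Be3, Bc3, Be1, Bc1.
Count: 12.

12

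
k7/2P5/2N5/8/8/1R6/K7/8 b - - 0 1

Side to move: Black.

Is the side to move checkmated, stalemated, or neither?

stalemate

Black to move; black king on a8.
In check: no.
King squares — a7: attacked by Nc6; b7: attacked by Rb3; b8: attacked by Rb3.
Legal moves for Black: none.
Not in check and no legal moves → stalemate.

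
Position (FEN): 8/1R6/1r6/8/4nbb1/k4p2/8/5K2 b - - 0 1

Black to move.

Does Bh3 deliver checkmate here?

After Bh3: white king on f1; in check: yes, from the black bishop on h3.
White has 2 legal replies: Kg1, Ke1.
In check but a legal move exists → not checkmate.

no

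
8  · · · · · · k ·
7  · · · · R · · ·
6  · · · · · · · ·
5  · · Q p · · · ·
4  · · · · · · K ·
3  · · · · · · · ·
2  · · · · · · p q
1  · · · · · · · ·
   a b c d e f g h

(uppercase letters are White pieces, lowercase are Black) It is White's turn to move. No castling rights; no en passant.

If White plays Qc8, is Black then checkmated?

After Qc8: black king on g8; in check: yes, from the white queen on c8.
King squares — f7: attacked by Re7; g7: attacked by Re7; h7: attacked by Re7; f8: attacked by Qc8; h8: attacked by Qc8.
Black has no legal moves → checkmate.

yes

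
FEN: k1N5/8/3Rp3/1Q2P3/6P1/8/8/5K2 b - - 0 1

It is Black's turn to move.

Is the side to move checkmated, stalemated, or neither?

stalemate

Black to move; black king on a8.
In check: no.
King squares — a7: attacked by Nc8; b7: attacked by Qb5; b8: attacked by Qb5.
Legal moves for Black: none.
Not in check and no legal moves → stalemate.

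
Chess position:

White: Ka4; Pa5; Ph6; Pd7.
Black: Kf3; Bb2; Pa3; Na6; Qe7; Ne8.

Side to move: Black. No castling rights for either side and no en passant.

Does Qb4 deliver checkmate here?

yes

After Qb4: white king on a4; in check: yes, from the black queen on b4.
King squares — a3: attacked by Bb2; b3: attacked by Qb4; b4: attacked by Na6; a5: own pawn; b5: attacked by Qb4.
White has no legal moves → checkmate.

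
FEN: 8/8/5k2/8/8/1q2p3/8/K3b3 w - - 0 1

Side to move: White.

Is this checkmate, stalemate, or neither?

stalemate

White to move; white king on a1.
In check: no.
King squares — b1: attacked by Qb3; a2: attacked by Qb3; b2: attacked by Qb3.
Legal moves for White: none.
Not in check and no legal moves → stalemate.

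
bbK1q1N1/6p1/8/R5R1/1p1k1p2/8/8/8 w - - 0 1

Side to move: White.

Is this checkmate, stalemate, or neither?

White to move; white king on c8.
In check: yes, from the black queen on e8.
King squares — b7: attacked by Ba8; c7: attacked by Bb8; d7: attacked by Qe8; b8: attacked by Qe8; d8: attacked by Qe8.
Legal moves for White: none.
In check with no legal moves → checkmate.

checkmate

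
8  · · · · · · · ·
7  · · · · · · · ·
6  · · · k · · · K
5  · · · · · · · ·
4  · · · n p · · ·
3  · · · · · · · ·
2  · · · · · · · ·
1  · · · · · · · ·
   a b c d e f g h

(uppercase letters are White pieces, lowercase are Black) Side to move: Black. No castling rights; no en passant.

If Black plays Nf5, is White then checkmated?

no

After Nf5: white king on h6; in check: yes, from the black knight on f5.
White has 4 legal replies: Kh7, Kg6, Kh5, Kg5.
In check but a legal move exists → not checkmate.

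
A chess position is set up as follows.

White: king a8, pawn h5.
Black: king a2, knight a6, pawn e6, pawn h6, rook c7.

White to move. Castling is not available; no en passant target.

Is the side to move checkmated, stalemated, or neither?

White to move; white king on a8.
In check: no.
King squares — a7: attacked by Rc7; b7: attacked by Rc7; b8: attacked by Na6.
Legal moves for White: none.
Not in check and no legal moves → stalemate.

stalemate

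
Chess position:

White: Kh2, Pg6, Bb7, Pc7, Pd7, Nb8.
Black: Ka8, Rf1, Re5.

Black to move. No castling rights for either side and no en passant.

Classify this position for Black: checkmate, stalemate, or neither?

Black to move; black king on a8.
In check: yes, from the white bishop on b7.
Legal moves for Black: Kxb7, Ka7.
Black is in check but has 2 legal moves → neither.

neither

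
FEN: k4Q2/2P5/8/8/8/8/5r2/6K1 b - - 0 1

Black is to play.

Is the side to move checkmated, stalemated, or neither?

Black to move; black king on a8.
In check: yes, from the white queen on f8.
King squares — a7: available; b7: available; b8: attacked by Pc7.
Legal moves for Black: Kb7, Ka7, Rxf8.
Black is in check but has 3 legal moves → neither.

neither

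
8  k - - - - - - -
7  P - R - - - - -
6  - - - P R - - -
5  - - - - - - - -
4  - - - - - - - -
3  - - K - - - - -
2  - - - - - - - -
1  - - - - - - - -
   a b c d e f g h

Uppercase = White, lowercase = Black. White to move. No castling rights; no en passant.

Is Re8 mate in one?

yes

After Re8: black king on a8; in check: yes, from the white rook on e8.
King squares — a7: attacked by Rc7; b7: attacked by Rc7; b8: attacked by Pa7.
Black has no legal moves → checkmate.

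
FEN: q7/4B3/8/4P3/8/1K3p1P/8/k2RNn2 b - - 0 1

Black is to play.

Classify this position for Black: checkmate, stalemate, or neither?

checkmate

Black to move; black king on a1.
In check: yes, from the white rook on d1.
King squares — b1: attacked by Rd1; a2: attacked by Kb3; b2: attacked by Kb3.
Legal moves for Black: none.
In check with no legal moves → checkmate.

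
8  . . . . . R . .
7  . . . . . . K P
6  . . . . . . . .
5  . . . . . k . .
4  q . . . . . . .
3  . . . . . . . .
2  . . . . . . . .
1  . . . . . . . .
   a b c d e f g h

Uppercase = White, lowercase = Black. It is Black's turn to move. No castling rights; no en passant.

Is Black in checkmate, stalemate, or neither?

neither

Black to move; black king on f5.
In check: yes, from the white rook on f8.
Legal moves for Black: Ke6, Kg5, Ke5, Kg4, Ke4.
Black is in check but has 5 legal moves → neither.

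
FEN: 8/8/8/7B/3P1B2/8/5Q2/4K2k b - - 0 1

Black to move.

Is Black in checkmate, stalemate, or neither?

stalemate

Black to move; black king on h1.
In check: no.
King squares — g1: attacked by Qf2; g2: attacked by Qf2; h2: attacked by Qf2.
Legal moves for Black: none.
Not in check and no legal moves → stalemate.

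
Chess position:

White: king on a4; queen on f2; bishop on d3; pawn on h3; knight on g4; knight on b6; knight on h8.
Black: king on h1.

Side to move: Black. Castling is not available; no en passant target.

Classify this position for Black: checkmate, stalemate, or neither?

stalemate

Black to move; black king on h1.
In check: no.
King squares — g1: attacked by Qf2; g2: attacked by Qf2; h2: attacked by Qf2.
Legal moves for Black: none.
Not in check and no legal moves → stalemate.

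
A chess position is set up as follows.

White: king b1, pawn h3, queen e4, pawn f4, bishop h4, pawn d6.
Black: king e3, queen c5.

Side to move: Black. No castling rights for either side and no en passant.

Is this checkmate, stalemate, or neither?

Black to move; black king on e3.
In check: yes, from the white queen on e4.
King squares — d2: available; e2: attacked by Qe4; f2: attacked by Bh4; d3: attacked by Qe4; f3: attacked by Qe4; d4: attacked by Qe4; e4: available; f4: attacked by Qe4.
Legal moves for Black: Kxe4, Kd2.
Black is in check but has 2 legal moves → neither.

neither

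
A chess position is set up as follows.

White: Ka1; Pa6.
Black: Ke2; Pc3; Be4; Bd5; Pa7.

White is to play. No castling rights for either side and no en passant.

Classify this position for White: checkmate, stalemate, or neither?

stalemate

White to move; white king on a1.
In check: no.
King squares — b1: attacked by Be4; a2: attacked by Bd5; b2: attacked by Pc3.
Legal moves for White: none.
Not in check and no legal moves → stalemate.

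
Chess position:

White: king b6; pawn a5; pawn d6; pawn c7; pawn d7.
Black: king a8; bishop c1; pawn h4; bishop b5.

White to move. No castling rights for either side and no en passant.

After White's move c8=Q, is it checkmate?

yes

After c8=Q: black king on a8; in check: yes, from the white queen on c8.
King squares — a7: attacked by Kb6; b7: attacked by Kb6; b8: attacked by Qc8.
Black has no legal moves → checkmate.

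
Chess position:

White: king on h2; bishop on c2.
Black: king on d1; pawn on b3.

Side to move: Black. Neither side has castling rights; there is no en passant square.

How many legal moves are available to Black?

6

Black to move; king on d1.
In check: yes, from the white bishop on c2.
Legal moves: Ke2, Kd2, Kxc2, Ke1, Kc1, bxc2.
Count: 6.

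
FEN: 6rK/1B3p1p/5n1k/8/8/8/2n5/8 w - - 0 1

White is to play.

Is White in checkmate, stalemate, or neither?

White to move; white king on h8.
In check: yes, from the black rook on g8.
King squares — g7: attacked by Kh6; h7: attacked by Nf6; g8: attacked by Nf6.
Legal moves for White: none.
In check with no legal moves → checkmate.

checkmate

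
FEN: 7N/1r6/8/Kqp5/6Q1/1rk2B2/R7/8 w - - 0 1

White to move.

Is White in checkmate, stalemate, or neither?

White to move; white king on a5.
In check: yes, from the black queen on b5.
King squares — a4: attacked by Qb5; b4: attacked by Rb3; b5: attacked by Rb3; a6: attacked by Qb5; b6: attacked by Qb5.
Legal moves for White: none.
In check with no legal moves → checkmate.

checkmate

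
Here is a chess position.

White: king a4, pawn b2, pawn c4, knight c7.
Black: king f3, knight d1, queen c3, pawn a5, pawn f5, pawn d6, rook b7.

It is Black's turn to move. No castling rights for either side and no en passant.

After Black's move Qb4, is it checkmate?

yes

After Qb4: white king on a4; in check: yes, from the black queen on b4.
King squares — a3: attacked by Qb4; b3: attacked by Qb4; b4: attacked by Pa5; a5: attacked by Qb4; b5: attacked by Qb4.
White has no legal moves → checkmate.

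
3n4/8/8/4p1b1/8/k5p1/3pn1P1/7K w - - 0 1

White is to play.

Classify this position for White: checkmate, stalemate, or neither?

stalemate

White to move; white king on h1.
In check: no.
King squares — g1: attacked by Ne2; g2: own pawn; h2: attacked by Pg3.
Legal moves for White: none.
Not in check and no legal moves → stalemate.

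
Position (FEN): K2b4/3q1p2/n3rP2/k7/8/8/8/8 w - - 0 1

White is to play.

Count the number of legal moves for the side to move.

White to move; king on a8.
In check: no.
Legal moves: none.
Count: 0.

0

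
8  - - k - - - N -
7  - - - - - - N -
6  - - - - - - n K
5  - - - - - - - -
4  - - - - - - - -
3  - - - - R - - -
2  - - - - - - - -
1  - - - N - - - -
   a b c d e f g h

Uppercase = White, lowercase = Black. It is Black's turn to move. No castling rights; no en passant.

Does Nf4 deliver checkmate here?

no

After Nf4: white king on h6; in check: no.
White is not in check, so this cannot be checkmate.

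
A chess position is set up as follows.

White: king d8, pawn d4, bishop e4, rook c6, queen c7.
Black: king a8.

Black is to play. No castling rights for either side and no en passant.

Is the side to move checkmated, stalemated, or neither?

stalemate

Black to move; black king on a8.
In check: no.
King squares — a7: attacked by Qc7; b7: attacked by Qc7; b8: attacked by Qc7.
Legal moves for Black: none.
Not in check and no legal moves → stalemate.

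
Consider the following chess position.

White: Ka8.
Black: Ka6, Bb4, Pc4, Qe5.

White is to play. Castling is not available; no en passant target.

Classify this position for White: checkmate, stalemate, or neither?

White to move; white king on a8.
In check: no.
King squares — a7: attacked by Ka6; b7: attacked by Ka6; b8: attacked by Qe5.
Legal moves for White: none.
Not in check and no legal moves → stalemate.

stalemate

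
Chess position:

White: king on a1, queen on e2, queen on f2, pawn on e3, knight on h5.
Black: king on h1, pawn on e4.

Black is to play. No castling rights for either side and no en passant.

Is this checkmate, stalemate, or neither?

Black to move; black king on h1.
In check: no.
King squares — g1: attacked by Qf2; g2: attacked by Qf2; h2: attacked by Qf2.
Legal moves for Black: none.
Not in check and no legal moves → stalemate.

stalemate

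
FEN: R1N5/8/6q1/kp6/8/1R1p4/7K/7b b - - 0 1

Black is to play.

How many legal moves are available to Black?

2

Black to move; king on a5.
In check: yes, from the white rook on a8.
Legal moves: Qa6, Bxa8.
Count: 2.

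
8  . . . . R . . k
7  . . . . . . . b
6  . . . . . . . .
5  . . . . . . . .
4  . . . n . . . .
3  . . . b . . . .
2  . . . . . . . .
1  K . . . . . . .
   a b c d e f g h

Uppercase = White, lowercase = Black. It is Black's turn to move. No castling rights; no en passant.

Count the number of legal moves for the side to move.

Black to move; king on h8.
In check: yes, from the white rook on e8.
Legal moves: Kg7, Bg8.
Count: 2.

2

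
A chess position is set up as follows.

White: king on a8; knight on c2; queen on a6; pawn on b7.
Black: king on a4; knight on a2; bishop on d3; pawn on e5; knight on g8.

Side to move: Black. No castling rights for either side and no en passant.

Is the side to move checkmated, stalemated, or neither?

Black to move; black king on a4.
In check: yes, from the white queen on a6.
Legal moves for Black: Kb3, Bxa6.
Black is in check but has 2 legal moves → neither.

neither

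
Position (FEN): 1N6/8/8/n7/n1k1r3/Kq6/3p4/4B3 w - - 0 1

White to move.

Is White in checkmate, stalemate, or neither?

checkmate

White to move; white king on a3.
In check: yes, from the black queen on b3.
King squares — a2: attacked by Qb3; b2: attacked by Qb3; b3: attacked by Kc4; a4: attacked by Qb3; b4: attacked by Qb3.
Legal moves for White: none.
In check with no legal moves → checkmate.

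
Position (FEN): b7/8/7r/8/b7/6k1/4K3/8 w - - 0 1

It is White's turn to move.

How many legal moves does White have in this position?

White to move; king on e2.
In check: no.
Legal moves: Ke3, Kd3, Kd2, Kf1, Ke1.
Count: 5.

5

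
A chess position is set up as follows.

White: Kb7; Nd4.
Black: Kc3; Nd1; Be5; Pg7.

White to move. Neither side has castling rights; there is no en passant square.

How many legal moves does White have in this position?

14

White to move; king on b7.
In check: no.
Legal moves: Kc8, Ka8, Ka7, Kc6, Kb6, Ka6, Ne6, Nc6, Nf5, Nb5+, Nf3, Nb3, Ne2+, Nc2.
Count: 14.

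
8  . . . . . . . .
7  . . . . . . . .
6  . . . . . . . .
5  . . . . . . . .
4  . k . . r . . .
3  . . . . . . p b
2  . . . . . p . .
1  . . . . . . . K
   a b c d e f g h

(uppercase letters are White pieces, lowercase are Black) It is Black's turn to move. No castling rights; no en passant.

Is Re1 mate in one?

After Re1: white king on h1; in check: yes, from the black rook on e1.
King squares — g1: attacked by Re1; g2: attacked by Bh3; h2: attacked by Pg3.
White has no legal moves → checkmate.

yes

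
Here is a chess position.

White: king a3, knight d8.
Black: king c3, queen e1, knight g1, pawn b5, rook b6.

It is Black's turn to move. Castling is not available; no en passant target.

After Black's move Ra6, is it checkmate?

yes

After Ra6: white king on a3; in check: yes, from the black rook on a6.
King squares — a2: attacked by Ra6; b2: attacked by Kc3; b3: attacked by Kc3; a4: attacked by Pb5; b4: attacked by Kc3.
White has no legal moves → checkmate.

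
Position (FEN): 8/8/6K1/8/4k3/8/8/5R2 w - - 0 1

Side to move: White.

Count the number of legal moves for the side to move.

White to move; king on g6.
In check: no.
Legal moves: Kh7, Kg7, Kf7, Kh6, Kf6, Kh5, Kg5, Rf8, Rf7, Rf6, Rf5, Rf4+, Rf3, Rf2, Rh1, Rg1, Re1+, Rd1, Rc1, Rb1, Ra1.
Count: 21.

21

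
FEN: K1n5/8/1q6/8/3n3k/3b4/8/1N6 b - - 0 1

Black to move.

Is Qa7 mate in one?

After Qa7: white king on a8; in check: yes, from the black queen on a7.
King squares — a7: attacked by Nc8; b7: attacked by Qa7; b8: attacked by Qa7.
White has no legal moves → checkmate.

yes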